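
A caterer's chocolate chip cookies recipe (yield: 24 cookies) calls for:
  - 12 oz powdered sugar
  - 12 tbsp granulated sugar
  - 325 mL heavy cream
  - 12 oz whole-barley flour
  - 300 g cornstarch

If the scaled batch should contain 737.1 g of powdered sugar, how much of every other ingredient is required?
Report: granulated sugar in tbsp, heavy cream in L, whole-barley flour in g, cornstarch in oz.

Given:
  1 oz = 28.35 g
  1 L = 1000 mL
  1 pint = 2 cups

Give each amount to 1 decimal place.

granulated sugar: 26.0 tbsp; heavy cream: 0.7 L; whole-barley flour: 737.1 g; cornstarch: 22.9 oz

The original recipe has 340.2 g of powdered sugar, so the scaling factor is 737.1 ÷ 340.2 = 13/6.
granulated sugar: 12 tbsp × 13/6 = 26.0 tbsp
heavy cream: 325 mL × 13/6 ÷ 1000 mL/L ≈ 0.7 L
whole-barley flour: 12 oz × 13/6 × 28.35 g/oz = 737.1 g
cornstarch: 300 g × 13/6 ÷ 28.35 g/oz ≈ 22.9 oz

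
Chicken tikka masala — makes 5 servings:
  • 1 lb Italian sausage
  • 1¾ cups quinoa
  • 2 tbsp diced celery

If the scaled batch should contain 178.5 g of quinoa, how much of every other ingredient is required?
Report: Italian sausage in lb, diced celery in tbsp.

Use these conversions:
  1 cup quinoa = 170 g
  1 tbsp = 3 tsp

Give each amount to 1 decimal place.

The original recipe has 297.5 g of quinoa, so the scaling factor is 178.5 ÷ 297.5 = 3/5 = 0.6.
Italian sausage: 1 lb × 3/5 = 0.6 lb
diced celery: 2 tbsp × 3/5 = 1.2 tbsp

Italian sausage: 0.6 lb; diced celery: 1.2 tbsp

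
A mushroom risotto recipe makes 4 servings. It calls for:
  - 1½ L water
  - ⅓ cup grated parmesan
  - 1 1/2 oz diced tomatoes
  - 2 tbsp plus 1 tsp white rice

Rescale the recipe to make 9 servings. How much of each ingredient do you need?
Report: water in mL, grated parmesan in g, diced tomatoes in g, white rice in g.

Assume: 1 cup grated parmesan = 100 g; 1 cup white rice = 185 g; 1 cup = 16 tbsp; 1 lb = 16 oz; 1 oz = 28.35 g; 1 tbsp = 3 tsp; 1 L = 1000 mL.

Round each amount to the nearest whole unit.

Scaling factor: 9/4 = 2.25.
water: 1.5 L × 9/4 × 1000 mL/L = 3375 mL
grated parmesan: 1/3 cup × 9/4 × 100 g/cup = 75 g
diced tomatoes: 1.5 oz × 9/4 × 28.35 g/oz ≈ 96 g
white rice: (2 tbsp + 1 tsp = 7/3 tbsp) × 9/4 ÷ 16 tbsp/cup × 185 g/cup ≈ 61 g

water: 3375 mL; grated parmesan: 75 g; diced tomatoes: 96 g; white rice: 61 g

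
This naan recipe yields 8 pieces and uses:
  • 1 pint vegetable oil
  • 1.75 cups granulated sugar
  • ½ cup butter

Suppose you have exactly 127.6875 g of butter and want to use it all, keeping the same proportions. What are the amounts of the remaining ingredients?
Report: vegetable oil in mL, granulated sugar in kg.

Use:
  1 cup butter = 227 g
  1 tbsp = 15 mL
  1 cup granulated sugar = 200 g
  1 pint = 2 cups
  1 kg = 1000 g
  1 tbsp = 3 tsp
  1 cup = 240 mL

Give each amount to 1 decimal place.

The original recipe has 113.5 g of butter, so the scaling factor is 127.6875 ÷ 113.5 = 9/8 = 1.125.
vegetable oil: 1 pint × 9/8 × 2 cup/pint × 240 mL/cup = 540.0 mL
granulated sugar: 1.75 cup × 9/8 × 200 g/cup ÷ 1000 g/kg ≈ 0.4 kg

vegetable oil: 540.0 mL; granulated sugar: 0.4 kg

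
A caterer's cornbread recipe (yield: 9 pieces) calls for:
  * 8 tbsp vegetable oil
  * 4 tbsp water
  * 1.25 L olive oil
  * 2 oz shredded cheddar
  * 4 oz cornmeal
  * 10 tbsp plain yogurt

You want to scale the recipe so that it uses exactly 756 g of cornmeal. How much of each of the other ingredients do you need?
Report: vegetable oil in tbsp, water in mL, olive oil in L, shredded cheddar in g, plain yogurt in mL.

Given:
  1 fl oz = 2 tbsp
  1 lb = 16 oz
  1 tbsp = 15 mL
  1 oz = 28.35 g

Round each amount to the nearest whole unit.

vegetable oil: 53 tbsp; water: 400 mL; olive oil: 8 L; shredded cheddar: 378 g; plain yogurt: 1000 mL

The original recipe has 113.4 g of cornmeal, so the scaling factor is 756 ÷ 113.4 = 20/3.
vegetable oil: 8 tbsp × 20/3 ≈ 53 tbsp
water: 4 tbsp × 20/3 × 15 mL/tbsp = 400 mL
olive oil: 1.25 L × 20/3 ≈ 8 L
shredded cheddar: 2 oz × 20/3 × 28.35 g/oz = 378 g
plain yogurt: 10 tbsp × 20/3 × 15 mL/tbsp = 1000 mL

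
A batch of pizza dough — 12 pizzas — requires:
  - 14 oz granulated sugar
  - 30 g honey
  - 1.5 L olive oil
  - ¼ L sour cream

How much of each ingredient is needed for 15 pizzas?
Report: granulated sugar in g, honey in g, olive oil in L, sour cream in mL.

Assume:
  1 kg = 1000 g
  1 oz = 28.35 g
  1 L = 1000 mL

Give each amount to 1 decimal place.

Scaling factor: 15/12 = 5/4 = 1.25.
granulated sugar: 14 oz × 5/4 × 28.35 g/oz ≈ 496.1 g
honey: 30 g × 5/4 = 37.5 g
olive oil: 1.5 L × 5/4 ≈ 1.9 L
sour cream: 0.25 L × 5/4 × 1000 mL/L = 312.5 mL

granulated sugar: 496.1 g; honey: 37.5 g; olive oil: 1.9 L; sour cream: 312.5 mL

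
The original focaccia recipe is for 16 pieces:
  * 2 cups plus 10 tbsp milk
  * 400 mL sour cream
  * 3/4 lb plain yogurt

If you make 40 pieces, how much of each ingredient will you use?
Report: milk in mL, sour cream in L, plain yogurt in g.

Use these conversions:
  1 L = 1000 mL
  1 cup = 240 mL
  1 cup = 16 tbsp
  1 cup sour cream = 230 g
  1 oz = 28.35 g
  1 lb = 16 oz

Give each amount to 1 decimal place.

milk: 1575.0 mL; sour cream: 1.0 L; plain yogurt: 850.5 g

Scaling factor: 40/16 = 5/2 = 2.5.
milk: (2 cup + 10 tbsp = 2.625 cup) × 5/2 × 240 mL/cup = 1575.0 mL
sour cream: 400 mL × 5/2 ÷ 1000 mL/L = 1.0 L
plain yogurt: 0.75 lb × 5/2 × 16 oz/lb × 28.35 g/oz = 850.5 g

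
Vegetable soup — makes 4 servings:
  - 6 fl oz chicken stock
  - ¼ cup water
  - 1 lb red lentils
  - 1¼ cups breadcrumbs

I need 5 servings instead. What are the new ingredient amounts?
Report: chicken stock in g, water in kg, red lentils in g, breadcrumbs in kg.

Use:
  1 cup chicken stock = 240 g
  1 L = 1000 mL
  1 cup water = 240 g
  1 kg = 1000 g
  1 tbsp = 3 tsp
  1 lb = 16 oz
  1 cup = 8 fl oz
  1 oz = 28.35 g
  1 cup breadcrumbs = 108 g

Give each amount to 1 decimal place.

chicken stock: 225.0 g; water: 0.1 kg; red lentils: 567.0 g; breadcrumbs: 0.2 kg

Scaling factor: 5/4 = 1.25.
chicken stock: 6 fl oz × 5/4 ÷ 8 fl oz/cup × 240 g/cup = 225.0 g
water: 0.25 cup × 5/4 × 240 g/cup ÷ 1000 g/kg ≈ 0.1 kg
red lentils: 1 lb × 5/4 × 16 oz/lb × 28.35 g/oz = 567.0 g
breadcrumbs: 1.25 cup × 5/4 × 108 g/cup ÷ 1000 g/kg ≈ 0.2 kg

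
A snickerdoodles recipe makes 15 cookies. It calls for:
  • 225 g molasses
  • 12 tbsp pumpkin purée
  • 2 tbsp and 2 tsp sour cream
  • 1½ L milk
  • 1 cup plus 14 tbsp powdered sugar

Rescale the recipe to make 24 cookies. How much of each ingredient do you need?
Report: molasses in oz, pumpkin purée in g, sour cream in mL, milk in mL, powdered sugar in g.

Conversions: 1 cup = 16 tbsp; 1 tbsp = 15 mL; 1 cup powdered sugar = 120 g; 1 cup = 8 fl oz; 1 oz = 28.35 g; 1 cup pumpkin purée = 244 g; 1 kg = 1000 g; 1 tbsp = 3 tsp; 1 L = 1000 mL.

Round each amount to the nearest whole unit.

Scaling factor: 24/15 = 8/5 = 1.6.
molasses: 225 g × 8/5 ÷ 28.35 g/oz ≈ 13 oz
pumpkin purée: 12 tbsp × 8/5 ÷ 16 tbsp/cup × 244 g/cup ≈ 293 g
sour cream: (2 tbsp + 2 tsp = 8/3 tbsp) × 8/5 × 15 mL/tbsp = 64 mL
milk: 1.5 L × 8/5 × 1000 mL/L = 2400 mL
powdered sugar: (1 cup + 14 tbsp = 1.875 cup) × 8/5 × 120 g/cup = 360 g

molasses: 13 oz; pumpkin purée: 293 g; sour cream: 64 mL; milk: 2400 mL; powdered sugar: 360 g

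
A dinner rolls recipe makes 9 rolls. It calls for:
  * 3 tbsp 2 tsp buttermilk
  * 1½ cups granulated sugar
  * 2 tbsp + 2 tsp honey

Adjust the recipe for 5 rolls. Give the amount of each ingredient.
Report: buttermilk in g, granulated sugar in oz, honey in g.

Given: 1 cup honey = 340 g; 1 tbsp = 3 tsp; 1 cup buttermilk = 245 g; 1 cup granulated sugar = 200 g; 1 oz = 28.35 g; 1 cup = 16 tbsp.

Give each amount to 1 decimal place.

Scaling factor: 5/9.
buttermilk: (3 tbsp + 2 tsp = 11/3 tbsp) × 5/9 ÷ 16 tbsp/cup × 245 g/cup ≈ 31.2 g
granulated sugar: 1.5 cup × 5/9 × 200 g/cup ÷ 28.35 g/oz ≈ 5.9 oz
honey: (2 tbsp + 2 tsp = 8/3 tbsp) × 5/9 ÷ 16 tbsp/cup × 340 g/cup ≈ 31.5 g

buttermilk: 31.2 g; granulated sugar: 5.9 oz; honey: 31.5 g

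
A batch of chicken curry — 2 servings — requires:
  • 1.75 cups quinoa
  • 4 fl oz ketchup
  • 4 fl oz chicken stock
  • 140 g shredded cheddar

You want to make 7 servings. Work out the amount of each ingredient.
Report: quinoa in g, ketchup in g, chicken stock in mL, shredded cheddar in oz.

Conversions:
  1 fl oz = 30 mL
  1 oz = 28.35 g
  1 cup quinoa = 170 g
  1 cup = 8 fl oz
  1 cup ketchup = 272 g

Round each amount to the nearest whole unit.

quinoa: 1041 g; ketchup: 476 g; chicken stock: 420 mL; shredded cheddar: 17 oz

Scaling factor: 7/2 = 3.5.
quinoa: 1.75 cup × 7/2 × 170 g/cup ≈ 1041 g
ketchup: 4 fl oz × 7/2 ÷ 8 fl oz/cup × 272 g/cup = 476 g
chicken stock: 4 fl oz × 7/2 × 30 mL/fl oz = 420 mL
shredded cheddar: 140 g × 7/2 ÷ 28.35 g/oz ≈ 17 oz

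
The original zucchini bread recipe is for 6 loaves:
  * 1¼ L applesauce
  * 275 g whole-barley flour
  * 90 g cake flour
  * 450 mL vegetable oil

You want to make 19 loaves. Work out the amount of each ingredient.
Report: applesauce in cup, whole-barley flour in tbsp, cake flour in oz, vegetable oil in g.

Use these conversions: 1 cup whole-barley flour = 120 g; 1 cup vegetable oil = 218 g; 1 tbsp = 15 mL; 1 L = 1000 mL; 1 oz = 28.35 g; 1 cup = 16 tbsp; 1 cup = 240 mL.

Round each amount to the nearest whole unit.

Scaling factor: 19/6.
applesauce: 1.25 L × 19/6 × 1000 mL/L ÷ 240 mL/cup ≈ 16 cup
whole-barley flour: 275 g × 19/6 ÷ 120 g/cup × 16 tbsp/cup ≈ 116 tbsp
cake flour: 90 g × 19/6 ÷ 28.35 g/oz ≈ 10 oz
vegetable oil: 450 mL × 19/6 ÷ 240 mL/cup × 218 g/cup ≈ 1294 g

applesauce: 16 cup; whole-barley flour: 116 tbsp; cake flour: 10 oz; vegetable oil: 1294 g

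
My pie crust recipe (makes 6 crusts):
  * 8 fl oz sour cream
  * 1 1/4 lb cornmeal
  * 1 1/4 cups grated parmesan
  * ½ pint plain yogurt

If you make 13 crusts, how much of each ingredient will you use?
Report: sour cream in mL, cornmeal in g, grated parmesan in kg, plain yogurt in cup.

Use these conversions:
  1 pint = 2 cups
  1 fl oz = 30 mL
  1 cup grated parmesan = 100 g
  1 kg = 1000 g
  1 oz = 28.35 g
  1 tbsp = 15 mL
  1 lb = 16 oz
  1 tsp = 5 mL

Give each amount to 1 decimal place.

sour cream: 520.0 mL; cornmeal: 1228.5 g; grated parmesan: 0.3 kg; plain yogurt: 2.2 cup

Scaling factor: 13/6.
sour cream: 8 fl oz × 13/6 × 30 mL/fl oz = 520.0 mL
cornmeal: 1.25 lb × 13/6 × 16 oz/lb × 28.35 g/oz = 1228.5 g
grated parmesan: 1.25 cup × 13/6 × 100 g/cup ÷ 1000 g/kg ≈ 0.3 kg
plain yogurt: 0.5 pint × 13/6 × 2 cup/pint ≈ 2.2 cup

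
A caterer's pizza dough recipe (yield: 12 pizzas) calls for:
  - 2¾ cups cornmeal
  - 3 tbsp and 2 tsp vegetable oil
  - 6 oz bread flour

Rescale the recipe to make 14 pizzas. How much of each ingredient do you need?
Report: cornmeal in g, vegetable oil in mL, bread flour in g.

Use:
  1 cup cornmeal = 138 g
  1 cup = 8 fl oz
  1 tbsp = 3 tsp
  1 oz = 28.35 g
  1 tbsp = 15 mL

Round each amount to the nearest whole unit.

cornmeal: 443 g; vegetable oil: 64 mL; bread flour: 198 g

Scaling factor: 14/12 = 7/6.
cornmeal: 2.75 cup × 7/6 × 138 g/cup ≈ 443 g
vegetable oil: (3 tbsp + 2 tsp = 11/3 tbsp) × 7/6 × 15 mL/tbsp ≈ 64 mL
bread flour: 6 oz × 7/6 × 28.35 g/oz ≈ 198 g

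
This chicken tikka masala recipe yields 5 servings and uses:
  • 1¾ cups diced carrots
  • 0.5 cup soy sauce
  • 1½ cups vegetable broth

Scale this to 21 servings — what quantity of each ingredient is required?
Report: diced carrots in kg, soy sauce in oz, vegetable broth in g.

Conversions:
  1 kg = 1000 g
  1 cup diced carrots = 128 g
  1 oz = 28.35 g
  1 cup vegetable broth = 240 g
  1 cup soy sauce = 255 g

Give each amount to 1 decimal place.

diced carrots: 0.9 kg; soy sauce: 18.9 oz; vegetable broth: 1512.0 g

Scaling factor: 21/5 = 4.2.
diced carrots: 1.75 cup × 21/5 × 128 g/cup ÷ 1000 g/kg ≈ 0.9 kg
soy sauce: 0.5 cup × 21/5 × 255 g/cup ÷ 28.35 g/oz ≈ 18.9 oz
vegetable broth: 1.5 cup × 21/5 × 240 g/cup = 1512.0 g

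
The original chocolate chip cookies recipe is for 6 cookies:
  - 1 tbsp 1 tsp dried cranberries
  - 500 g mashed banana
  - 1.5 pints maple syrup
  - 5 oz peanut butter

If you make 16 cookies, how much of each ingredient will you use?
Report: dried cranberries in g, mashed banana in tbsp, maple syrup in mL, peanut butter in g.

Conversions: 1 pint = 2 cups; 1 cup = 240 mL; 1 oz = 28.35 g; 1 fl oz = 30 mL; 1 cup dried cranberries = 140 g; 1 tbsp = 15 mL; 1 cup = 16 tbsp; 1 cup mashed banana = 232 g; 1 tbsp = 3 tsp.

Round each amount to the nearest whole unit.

dried cranberries: 31 g; mashed banana: 92 tbsp; maple syrup: 1920 mL; peanut butter: 378 g

Scaling factor: 16/6 = 8/3.
dried cranberries: (1 tbsp + 1 tsp = 4/3 tbsp) × 8/3 ÷ 16 tbsp/cup × 140 g/cup ≈ 31 g
mashed banana: 500 g × 8/3 ÷ 232 g/cup × 16 tbsp/cup ≈ 92 tbsp
maple syrup: 1.5 pint × 8/3 × 2 cup/pint × 240 mL/cup = 1920 mL
peanut butter: 5 oz × 8/3 × 28.35 g/oz = 378 g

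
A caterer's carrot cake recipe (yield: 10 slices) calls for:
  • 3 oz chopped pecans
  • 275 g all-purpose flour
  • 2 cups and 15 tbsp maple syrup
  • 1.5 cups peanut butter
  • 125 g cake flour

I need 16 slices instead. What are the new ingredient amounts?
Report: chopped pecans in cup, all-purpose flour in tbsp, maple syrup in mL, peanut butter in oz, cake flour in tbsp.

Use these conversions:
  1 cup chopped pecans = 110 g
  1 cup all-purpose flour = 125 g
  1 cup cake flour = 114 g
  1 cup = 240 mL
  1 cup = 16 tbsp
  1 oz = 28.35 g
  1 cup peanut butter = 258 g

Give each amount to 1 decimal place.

Scaling factor: 16/10 = 8/5 = 1.6.
chopped pecans: 3 oz × 8/5 × 28.35 g/oz ÷ 110 g/cup ≈ 1.2 cup
all-purpose flour: 275 g × 8/5 ÷ 125 g/cup × 16 tbsp/cup ≈ 56.3 tbsp
maple syrup: (2 cup + 15 tbsp = 2.9375 cup) × 8/5 × 240 mL/cup = 1128.0 mL
peanut butter: 1.5 cup × 8/5 × 258 g/cup ÷ 28.35 g/oz ≈ 21.8 oz
cake flour: 125 g × 8/5 ÷ 114 g/cup × 16 tbsp/cup ≈ 28.1 tbsp

chopped pecans: 1.2 cup; all-purpose flour: 56.3 tbsp; maple syrup: 1128.0 mL; peanut butter: 21.8 oz; cake flour: 28.1 tbsp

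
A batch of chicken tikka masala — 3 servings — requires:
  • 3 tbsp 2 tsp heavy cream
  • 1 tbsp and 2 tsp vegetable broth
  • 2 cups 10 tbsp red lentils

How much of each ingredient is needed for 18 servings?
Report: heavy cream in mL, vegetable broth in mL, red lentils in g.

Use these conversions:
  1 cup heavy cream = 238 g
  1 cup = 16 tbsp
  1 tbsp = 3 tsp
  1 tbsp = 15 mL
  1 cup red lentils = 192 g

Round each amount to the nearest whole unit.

heavy cream: 330 mL; vegetable broth: 150 mL; red lentils: 3024 g

Scaling factor: 18/3 = 6.
heavy cream: (3 tbsp + 2 tsp = 11/3 tbsp) × 6 × 15 mL/tbsp = 330 mL
vegetable broth: (1 tbsp + 2 tsp = 5/3 tbsp) × 6 × 15 mL/tbsp = 150 mL
red lentils: (2 cup + 10 tbsp = 2.625 cup) × 6 × 192 g/cup = 3024 g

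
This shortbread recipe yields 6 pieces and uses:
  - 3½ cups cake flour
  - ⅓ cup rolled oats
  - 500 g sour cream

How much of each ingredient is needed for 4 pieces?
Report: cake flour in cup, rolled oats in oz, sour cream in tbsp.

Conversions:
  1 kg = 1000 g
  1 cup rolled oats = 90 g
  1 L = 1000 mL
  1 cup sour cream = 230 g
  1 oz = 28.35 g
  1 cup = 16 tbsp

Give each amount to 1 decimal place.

cake flour: 2.3 cup; rolled oats: 0.7 oz; sour cream: 23.2 tbsp

Scaling factor: 4/6 = 2/3.
cake flour: 3.5 cup × 2/3 ≈ 2.3 cup
rolled oats: 1/3 cup × 2/3 × 90 g/cup ÷ 28.35 g/oz ≈ 0.7 oz
sour cream: 500 g × 2/3 ÷ 230 g/cup × 16 tbsp/cup ≈ 23.2 tbsp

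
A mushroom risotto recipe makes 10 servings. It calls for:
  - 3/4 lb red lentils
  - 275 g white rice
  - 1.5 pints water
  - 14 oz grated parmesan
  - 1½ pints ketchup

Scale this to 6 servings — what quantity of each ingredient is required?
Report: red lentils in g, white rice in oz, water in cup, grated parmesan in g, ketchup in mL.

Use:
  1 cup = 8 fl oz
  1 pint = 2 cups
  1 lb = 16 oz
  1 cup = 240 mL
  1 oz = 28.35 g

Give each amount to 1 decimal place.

Scaling factor: 6/10 = 3/5 = 0.6.
red lentils: 0.75 lb × 3/5 × 16 oz/lb × 28.35 g/oz ≈ 204.1 g
white rice: 275 g × 3/5 ÷ 28.35 g/oz ≈ 5.8 oz
water: 1.5 pint × 3/5 × 2 cup/pint = 1.8 cup
grated parmesan: 14 oz × 3/5 × 28.35 g/oz ≈ 238.1 g
ketchup: 1.5 pint × 3/5 × 2 cup/pint × 240 mL/cup = 432.0 mL

red lentils: 204.1 g; white rice: 5.8 oz; water: 1.8 cup; grated parmesan: 238.1 g; ketchup: 432.0 mL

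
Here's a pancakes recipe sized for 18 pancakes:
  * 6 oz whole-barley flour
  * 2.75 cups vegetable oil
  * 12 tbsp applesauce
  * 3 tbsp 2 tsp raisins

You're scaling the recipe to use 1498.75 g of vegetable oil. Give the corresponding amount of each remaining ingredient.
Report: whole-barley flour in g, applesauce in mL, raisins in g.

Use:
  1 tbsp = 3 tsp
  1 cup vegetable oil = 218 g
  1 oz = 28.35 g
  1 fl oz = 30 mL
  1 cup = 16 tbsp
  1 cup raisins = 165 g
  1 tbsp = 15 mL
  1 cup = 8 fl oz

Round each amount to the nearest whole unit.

The original recipe has 599.5 g of vegetable oil, so the scaling factor is 1498.75 ÷ 599.5 = 5/2 = 2.5.
whole-barley flour: 6 oz × 5/2 × 28.35 g/oz ≈ 425 g
applesauce: 12 tbsp × 5/2 × 15 mL/tbsp = 450 mL
raisins: (3 tbsp + 2 tsp = 11/3 tbsp) × 5/2 ÷ 16 tbsp/cup × 165 g/cup ≈ 95 g

whole-barley flour: 425 g; applesauce: 450 mL; raisins: 95 g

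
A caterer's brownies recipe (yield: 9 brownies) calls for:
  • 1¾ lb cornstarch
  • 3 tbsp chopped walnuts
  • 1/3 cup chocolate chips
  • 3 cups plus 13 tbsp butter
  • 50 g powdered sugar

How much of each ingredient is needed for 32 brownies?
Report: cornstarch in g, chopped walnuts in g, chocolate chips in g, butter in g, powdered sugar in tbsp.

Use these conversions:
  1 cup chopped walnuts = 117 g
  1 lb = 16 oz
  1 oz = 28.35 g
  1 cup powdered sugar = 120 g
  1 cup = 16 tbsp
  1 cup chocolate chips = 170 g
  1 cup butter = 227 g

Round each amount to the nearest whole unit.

cornstarch: 2822 g; chopped walnuts: 78 g; chocolate chips: 201 g; butter: 3077 g; powdered sugar: 24 tbsp

Scaling factor: 32/9.
cornstarch: 1.75 lb × 32/9 × 16 oz/lb × 28.35 g/oz ≈ 2822 g
chopped walnuts: 3 tbsp × 32/9 ÷ 16 tbsp/cup × 117 g/cup = 78 g
chocolate chips: 1/3 cup × 32/9 × 170 g/cup ≈ 201 g
butter: (3 cup + 13 tbsp = 3.8125 cup) × 32/9 × 227 g/cup ≈ 3077 g
powdered sugar: 50 g × 32/9 ÷ 120 g/cup × 16 tbsp/cup ≈ 24 tbsp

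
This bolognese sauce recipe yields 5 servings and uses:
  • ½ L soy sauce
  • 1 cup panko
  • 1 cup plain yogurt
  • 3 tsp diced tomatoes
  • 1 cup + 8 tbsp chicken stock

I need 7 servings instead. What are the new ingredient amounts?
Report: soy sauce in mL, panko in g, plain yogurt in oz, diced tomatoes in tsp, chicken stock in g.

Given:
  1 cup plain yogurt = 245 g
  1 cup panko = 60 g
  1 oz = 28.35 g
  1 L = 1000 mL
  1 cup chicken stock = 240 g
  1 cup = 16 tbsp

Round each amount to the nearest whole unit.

soy sauce: 700 mL; panko: 84 g; plain yogurt: 12 oz; diced tomatoes: 4 tsp; chicken stock: 504 g

Scaling factor: 7/5 = 1.4.
soy sauce: 0.5 L × 7/5 × 1000 mL/L = 700 mL
panko: 1 cup × 7/5 × 60 g/cup = 84 g
plain yogurt: 1 cup × 7/5 × 245 g/cup ÷ 28.35 g/oz ≈ 12 oz
diced tomatoes: 3 tsp × 7/5 ≈ 4 tsp
chicken stock: (1 cup + 8 tbsp = 1.5 cup) × 7/5 × 240 g/cup = 504 g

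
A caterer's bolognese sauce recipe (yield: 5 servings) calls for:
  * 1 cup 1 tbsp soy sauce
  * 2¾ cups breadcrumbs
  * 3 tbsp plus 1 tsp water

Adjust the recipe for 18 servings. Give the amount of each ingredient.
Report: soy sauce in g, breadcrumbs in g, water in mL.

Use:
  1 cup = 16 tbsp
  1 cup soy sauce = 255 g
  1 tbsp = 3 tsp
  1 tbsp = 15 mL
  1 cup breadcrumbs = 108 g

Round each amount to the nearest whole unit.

soy sauce: 975 g; breadcrumbs: 1069 g; water: 180 mL

Scaling factor: 18/5 = 3.6.
soy sauce: (1 cup + 1 tbsp = 1.0625 cup) × 18/5 × 255 g/cup ≈ 975 g
breadcrumbs: 2.75 cup × 18/5 × 108 g/cup ≈ 1069 g
water: (3 tbsp + 1 tsp = 10/3 tbsp) × 18/5 × 15 mL/tbsp = 180 mL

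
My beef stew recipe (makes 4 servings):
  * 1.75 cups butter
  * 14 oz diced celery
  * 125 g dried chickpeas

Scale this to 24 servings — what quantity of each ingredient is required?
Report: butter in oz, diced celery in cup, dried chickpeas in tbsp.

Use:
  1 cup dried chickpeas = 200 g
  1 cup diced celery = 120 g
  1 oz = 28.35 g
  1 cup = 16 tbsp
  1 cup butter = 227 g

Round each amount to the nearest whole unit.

butter: 84 oz; diced celery: 20 cup; dried chickpeas: 60 tbsp

Scaling factor: 24/4 = 6.
butter: 1.75 cup × 6 × 227 g/cup ÷ 28.35 g/oz ≈ 84 oz
diced celery: 14 oz × 6 × 28.35 g/oz ÷ 120 g/cup ≈ 20 cup
dried chickpeas: 125 g × 6 ÷ 200 g/cup × 16 tbsp/cup = 60 tbsp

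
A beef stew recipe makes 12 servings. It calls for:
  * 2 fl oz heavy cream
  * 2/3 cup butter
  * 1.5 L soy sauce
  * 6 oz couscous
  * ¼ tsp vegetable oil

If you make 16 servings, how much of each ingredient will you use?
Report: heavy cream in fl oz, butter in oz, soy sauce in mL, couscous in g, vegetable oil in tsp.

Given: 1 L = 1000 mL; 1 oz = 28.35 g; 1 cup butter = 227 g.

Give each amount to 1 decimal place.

Scaling factor: 16/12 = 4/3.
heavy cream: 2 fl oz × 4/3 ≈ 2.7 fl oz
butter: 2/3 cup × 4/3 × 227 g/cup ÷ 28.35 g/oz ≈ 7.1 oz
soy sauce: 1.5 L × 4/3 × 1000 mL/L = 2000.0 mL
couscous: 6 oz × 4/3 × 28.35 g/oz = 226.8 g
vegetable oil: 0.25 tsp × 4/3 ≈ 0.3 tsp

heavy cream: 2.7 fl oz; butter: 7.1 oz; soy sauce: 2000.0 mL; couscous: 226.8 g; vegetable oil: 0.3 tsp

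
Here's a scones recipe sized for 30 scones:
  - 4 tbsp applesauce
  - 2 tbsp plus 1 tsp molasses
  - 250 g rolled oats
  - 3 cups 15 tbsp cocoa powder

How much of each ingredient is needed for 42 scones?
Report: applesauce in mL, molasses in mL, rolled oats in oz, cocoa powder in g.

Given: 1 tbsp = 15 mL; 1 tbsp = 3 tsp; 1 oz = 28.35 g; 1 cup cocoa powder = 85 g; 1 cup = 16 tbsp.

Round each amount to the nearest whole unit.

Scaling factor: 42/30 = 7/5 = 1.4.
applesauce: 4 tbsp × 7/5 × 15 mL/tbsp = 84 mL
molasses: (2 tbsp + 1 tsp = 7/3 tbsp) × 7/5 × 15 mL/tbsp = 49 mL
rolled oats: 250 g × 7/5 ÷ 28.35 g/oz ≈ 12 oz
cocoa powder: (3 cup + 15 tbsp = 3.9375 cup) × 7/5 × 85 g/cup ≈ 469 g

applesauce: 84 mL; molasses: 49 mL; rolled oats: 12 oz; cocoa powder: 469 g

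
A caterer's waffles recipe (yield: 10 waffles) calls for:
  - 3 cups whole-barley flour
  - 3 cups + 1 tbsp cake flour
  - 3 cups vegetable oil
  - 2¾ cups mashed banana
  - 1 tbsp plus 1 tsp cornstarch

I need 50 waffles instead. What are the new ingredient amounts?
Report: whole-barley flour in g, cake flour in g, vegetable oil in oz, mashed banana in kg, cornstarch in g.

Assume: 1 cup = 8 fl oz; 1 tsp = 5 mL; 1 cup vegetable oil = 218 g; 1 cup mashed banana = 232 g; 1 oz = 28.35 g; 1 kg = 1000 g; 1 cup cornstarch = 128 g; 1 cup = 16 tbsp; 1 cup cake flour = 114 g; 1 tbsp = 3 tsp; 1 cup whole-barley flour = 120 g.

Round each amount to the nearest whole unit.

whole-barley flour: 1800 g; cake flour: 1746 g; vegetable oil: 115 oz; mashed banana: 3 kg; cornstarch: 53 g

Scaling factor: 50/10 = 5.
whole-barley flour: 3 cup × 5 × 120 g/cup = 1800 g
cake flour: (3 cup + 1 tbsp = 3.0625 cup) × 5 × 114 g/cup ≈ 1746 g
vegetable oil: 3 cup × 5 × 218 g/cup ÷ 28.35 g/oz ≈ 115 oz
mashed banana: 2.75 cup × 5 × 232 g/cup ÷ 1000 g/kg ≈ 3 kg
cornstarch: (1 tbsp + 1 tsp = 4/3 tbsp) × 5 ÷ 16 tbsp/cup × 128 g/cup ≈ 53 g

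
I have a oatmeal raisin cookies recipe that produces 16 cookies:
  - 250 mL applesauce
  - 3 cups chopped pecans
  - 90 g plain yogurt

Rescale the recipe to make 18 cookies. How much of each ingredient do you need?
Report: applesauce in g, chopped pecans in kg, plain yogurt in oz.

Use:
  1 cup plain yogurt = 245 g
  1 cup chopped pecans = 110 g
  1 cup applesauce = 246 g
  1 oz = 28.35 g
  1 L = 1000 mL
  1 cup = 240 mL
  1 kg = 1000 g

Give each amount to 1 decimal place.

Scaling factor: 18/16 = 9/8 = 1.125.
applesauce: 250 mL × 9/8 ÷ 240 mL/cup × 246 g/cup ≈ 288.3 g
chopped pecans: 3 cup × 9/8 × 110 g/cup ÷ 1000 g/kg ≈ 0.4 kg
plain yogurt: 90 g × 9/8 ÷ 28.35 g/oz ≈ 3.6 oz

applesauce: 288.3 g; chopped pecans: 0.4 kg; plain yogurt: 3.6 oz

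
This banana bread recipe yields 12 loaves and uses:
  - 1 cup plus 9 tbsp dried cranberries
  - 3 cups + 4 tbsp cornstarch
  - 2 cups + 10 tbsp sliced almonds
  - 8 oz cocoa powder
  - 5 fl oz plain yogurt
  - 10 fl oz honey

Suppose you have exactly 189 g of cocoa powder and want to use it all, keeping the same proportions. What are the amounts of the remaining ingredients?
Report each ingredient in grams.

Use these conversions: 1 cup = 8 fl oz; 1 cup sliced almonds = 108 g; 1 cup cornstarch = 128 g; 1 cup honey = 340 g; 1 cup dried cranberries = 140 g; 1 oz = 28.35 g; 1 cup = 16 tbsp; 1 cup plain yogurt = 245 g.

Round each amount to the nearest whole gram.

dried cranberries: 182 g; cornstarch: 347 g; sliced almonds: 236 g; plain yogurt: 128 g; honey: 354 g

The original recipe has 226.8 g of cocoa powder, so the scaling factor is 189 ÷ 226.8 = 5/6.
dried cranberries: (1 cup + 9 tbsp = 1.5625 cup) × 5/6 × 140 g/cup ≈ 182 g
cornstarch: (3 cup + 4 tbsp = 3.25 cup) × 5/6 × 128 g/cup ≈ 347 g
sliced almonds: (2 cup + 10 tbsp = 2.625 cup) × 5/6 × 108 g/cup ≈ 236 g
plain yogurt: 5 fl oz × 5/6 ÷ 8 fl oz/cup × 245 g/cup ≈ 128 g
honey: 10 fl oz × 5/6 ÷ 8 fl oz/cup × 340 g/cup ≈ 354 g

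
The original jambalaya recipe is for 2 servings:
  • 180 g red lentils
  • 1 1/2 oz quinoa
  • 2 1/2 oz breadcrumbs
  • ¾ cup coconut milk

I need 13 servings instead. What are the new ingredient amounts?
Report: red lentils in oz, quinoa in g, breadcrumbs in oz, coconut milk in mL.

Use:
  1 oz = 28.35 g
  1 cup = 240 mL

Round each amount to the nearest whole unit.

Scaling factor: 13/2 = 6.5.
red lentils: 180 g × 13/2 ÷ 28.35 g/oz ≈ 41 oz
quinoa: 1.5 oz × 13/2 × 28.35 g/oz ≈ 276 g
breadcrumbs: 2.5 oz × 13/2 ≈ 16 oz
coconut milk: 0.75 cup × 13/2 × 240 mL/cup = 1170 mL

red lentils: 41 oz; quinoa: 276 g; breadcrumbs: 16 oz; coconut milk: 1170 mL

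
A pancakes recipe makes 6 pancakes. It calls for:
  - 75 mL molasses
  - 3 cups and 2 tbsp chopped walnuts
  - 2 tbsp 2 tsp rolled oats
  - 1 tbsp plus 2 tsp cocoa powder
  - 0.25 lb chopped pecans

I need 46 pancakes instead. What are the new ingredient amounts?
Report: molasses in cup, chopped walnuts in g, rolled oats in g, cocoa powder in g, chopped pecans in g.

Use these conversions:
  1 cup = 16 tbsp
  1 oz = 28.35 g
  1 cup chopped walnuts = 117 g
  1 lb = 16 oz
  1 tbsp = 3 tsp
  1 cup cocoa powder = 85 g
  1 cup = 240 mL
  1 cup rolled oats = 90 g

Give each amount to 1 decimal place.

Scaling factor: 46/6 = 23/3.
molasses: 75 mL × 23/3 ÷ 240 mL/cup ≈ 2.4 cup
chopped walnuts: (3 cup + 2 tbsp = 3.125 cup) × 23/3 × 117 g/cup ≈ 2803.1 g
rolled oats: (2 tbsp + 2 tsp = 8/3 tbsp) × 23/3 ÷ 16 tbsp/cup × 90 g/cup = 115.0 g
cocoa powder: (1 tbsp + 2 tsp = 5/3 tbsp) × 23/3 ÷ 16 tbsp/cup × 85 g/cup ≈ 67.9 g
chopped pecans: 0.25 lb × 23/3 × 16 oz/lb × 28.35 g/oz = 869.4 g

molasses: 2.4 cup; chopped walnuts: 2803.1 g; rolled oats: 115.0 g; cocoa powder: 67.9 g; chopped pecans: 869.4 g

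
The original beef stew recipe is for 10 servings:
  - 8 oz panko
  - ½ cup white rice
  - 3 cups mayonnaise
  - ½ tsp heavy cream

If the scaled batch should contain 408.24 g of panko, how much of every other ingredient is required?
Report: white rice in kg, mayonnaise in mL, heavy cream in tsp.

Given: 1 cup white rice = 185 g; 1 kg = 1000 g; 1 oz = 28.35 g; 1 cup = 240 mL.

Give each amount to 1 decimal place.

white rice: 0.2 kg; mayonnaise: 1296.0 mL; heavy cream: 0.9 tsp

The original recipe has 226.8 g of panko, so the scaling factor is 408.24 ÷ 226.8 = 9/5 = 1.8.
white rice: 0.5 cup × 9/5 × 185 g/cup ÷ 1000 g/kg ≈ 0.2 kg
mayonnaise: 3 cup × 9/5 × 240 mL/cup = 1296.0 mL
heavy cream: 0.5 tsp × 9/5 = 0.9 tsp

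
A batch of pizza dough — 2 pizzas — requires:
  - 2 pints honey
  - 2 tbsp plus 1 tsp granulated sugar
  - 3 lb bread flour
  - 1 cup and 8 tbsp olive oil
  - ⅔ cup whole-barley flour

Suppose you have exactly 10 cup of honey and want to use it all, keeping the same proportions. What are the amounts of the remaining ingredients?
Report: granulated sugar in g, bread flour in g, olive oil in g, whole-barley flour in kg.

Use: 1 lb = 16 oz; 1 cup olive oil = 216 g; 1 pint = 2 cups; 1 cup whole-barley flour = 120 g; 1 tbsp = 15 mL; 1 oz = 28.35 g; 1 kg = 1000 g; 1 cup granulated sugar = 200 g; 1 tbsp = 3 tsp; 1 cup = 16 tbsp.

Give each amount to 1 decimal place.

The original recipe has 4 cup of honey, so the scaling factor is 10 ÷ 4 = 5/2 = 2.5.
granulated sugar: (2 tbsp + 1 tsp = 7/3 tbsp) × 5/2 ÷ 16 tbsp/cup × 200 g/cup ≈ 72.9 g
bread flour: 3 lb × 5/2 × 16 oz/lb × 28.35 g/oz = 3402.0 g
olive oil: (1 cup + 8 tbsp = 1.5 cup) × 5/2 × 216 g/cup = 810.0 g
whole-barley flour: 2/3 cup × 5/2 × 120 g/cup ÷ 1000 g/kg = 0.2 kg

granulated sugar: 72.9 g; bread flour: 3402.0 g; olive oil: 810.0 g; whole-barley flour: 0.2 kg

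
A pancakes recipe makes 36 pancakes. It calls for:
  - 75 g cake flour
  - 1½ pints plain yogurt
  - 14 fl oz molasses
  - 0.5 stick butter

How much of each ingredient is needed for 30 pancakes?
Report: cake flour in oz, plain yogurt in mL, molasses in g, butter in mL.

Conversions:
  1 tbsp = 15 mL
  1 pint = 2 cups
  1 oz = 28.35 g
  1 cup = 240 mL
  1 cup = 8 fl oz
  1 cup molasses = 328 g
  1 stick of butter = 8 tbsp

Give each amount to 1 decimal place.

cake flour: 2.2 oz; plain yogurt: 600.0 mL; molasses: 478.3 g; butter: 50.0 mL

Scaling factor: 30/36 = 5/6.
cake flour: 75 g × 5/6 ÷ 28.35 g/oz ≈ 2.2 oz
plain yogurt: 1.5 pint × 5/6 × 2 cup/pint × 240 mL/cup = 600.0 mL
molasses: 14 fl oz × 5/6 ÷ 8 fl oz/cup × 328 g/cup ≈ 478.3 g
butter: 0.5 stick × 5/6 × 8 tbsp/stick × 15 mL/tbsp = 50.0 mL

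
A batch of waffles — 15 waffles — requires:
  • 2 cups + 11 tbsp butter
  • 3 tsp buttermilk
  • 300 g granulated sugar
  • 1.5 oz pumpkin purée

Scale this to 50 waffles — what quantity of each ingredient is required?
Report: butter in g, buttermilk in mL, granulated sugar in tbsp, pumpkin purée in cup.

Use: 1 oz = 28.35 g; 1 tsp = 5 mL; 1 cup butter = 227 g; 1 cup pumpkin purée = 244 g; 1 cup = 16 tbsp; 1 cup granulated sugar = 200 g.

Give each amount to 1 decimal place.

butter: 2033.5 g; buttermilk: 50.0 mL; granulated sugar: 80.0 tbsp; pumpkin purée: 0.6 cup

Scaling factor: 50/15 = 10/3.
butter: (2 cup + 11 tbsp = 2.6875 cup) × 10/3 × 227 g/cup ≈ 2033.5 g
buttermilk: 3 tsp × 10/3 × 5 mL/tsp = 50.0 mL
granulated sugar: 300 g × 10/3 ÷ 200 g/cup × 16 tbsp/cup = 80.0 tbsp
pumpkin purée: 1.5 oz × 10/3 × 28.35 g/oz ÷ 244 g/cup ≈ 0.6 cup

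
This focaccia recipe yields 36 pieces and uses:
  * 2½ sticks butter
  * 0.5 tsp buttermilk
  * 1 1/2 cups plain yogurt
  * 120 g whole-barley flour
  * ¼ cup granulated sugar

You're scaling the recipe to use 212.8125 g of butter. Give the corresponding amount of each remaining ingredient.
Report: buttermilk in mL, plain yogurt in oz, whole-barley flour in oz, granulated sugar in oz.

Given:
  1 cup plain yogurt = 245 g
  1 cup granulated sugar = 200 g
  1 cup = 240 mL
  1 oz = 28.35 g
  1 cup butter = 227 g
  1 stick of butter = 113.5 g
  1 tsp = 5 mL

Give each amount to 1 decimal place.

The original recipe has 283.75 g of butter, so the scaling factor is 212.8125 ÷ 283.75 = 3/4 = 0.75.
buttermilk: 0.5 tsp × 3/4 × 5 mL/tsp ≈ 1.9 mL
plain yogurt: 1.5 cup × 3/4 × 245 g/cup ÷ 28.35 g/oz ≈ 9.7 oz
whole-barley flour: 120 g × 3/4 ÷ 28.35 g/oz ≈ 3.2 oz
granulated sugar: 0.25 cup × 3/4 × 200 g/cup ÷ 28.35 g/oz ≈ 1.3 oz

buttermilk: 1.9 mL; plain yogurt: 9.7 oz; whole-barley flour: 3.2 oz; granulated sugar: 1.3 oz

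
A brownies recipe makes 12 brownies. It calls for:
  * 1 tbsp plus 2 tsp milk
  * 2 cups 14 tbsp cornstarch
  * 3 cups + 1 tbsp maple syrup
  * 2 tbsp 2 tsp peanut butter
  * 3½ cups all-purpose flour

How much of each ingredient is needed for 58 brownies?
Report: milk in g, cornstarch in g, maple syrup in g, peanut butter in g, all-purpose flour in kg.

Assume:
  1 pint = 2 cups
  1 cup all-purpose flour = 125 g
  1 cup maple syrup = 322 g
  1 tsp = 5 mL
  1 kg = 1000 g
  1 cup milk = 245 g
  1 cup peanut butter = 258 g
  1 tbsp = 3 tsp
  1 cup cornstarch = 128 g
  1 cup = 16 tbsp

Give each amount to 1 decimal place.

Scaling factor: 58/12 = 29/6.
milk: (1 tbsp + 2 tsp = 5/3 tbsp) × 29/6 ÷ 16 tbsp/cup × 245 g/cup ≈ 123.4 g
cornstarch: (2 cup + 14 tbsp = 2.875 cup) × 29/6 × 128 g/cup ≈ 1778.7 g
maple syrup: (3 cup + 1 tbsp = 3.0625 cup) × 29/6 × 322 g/cup ≈ 4766.3 g
peanut butter: (2 tbsp + 2 tsp = 8/3 tbsp) × 29/6 ÷ 16 tbsp/cup × 258 g/cup ≈ 207.8 g
all-purpose flour: 3.5 cup × 29/6 × 125 g/cup ÷ 1000 g/kg ≈ 2.1 kg

milk: 123.4 g; cornstarch: 1778.7 g; maple syrup: 4766.3 g; peanut butter: 207.8 g; all-purpose flour: 2.1 kg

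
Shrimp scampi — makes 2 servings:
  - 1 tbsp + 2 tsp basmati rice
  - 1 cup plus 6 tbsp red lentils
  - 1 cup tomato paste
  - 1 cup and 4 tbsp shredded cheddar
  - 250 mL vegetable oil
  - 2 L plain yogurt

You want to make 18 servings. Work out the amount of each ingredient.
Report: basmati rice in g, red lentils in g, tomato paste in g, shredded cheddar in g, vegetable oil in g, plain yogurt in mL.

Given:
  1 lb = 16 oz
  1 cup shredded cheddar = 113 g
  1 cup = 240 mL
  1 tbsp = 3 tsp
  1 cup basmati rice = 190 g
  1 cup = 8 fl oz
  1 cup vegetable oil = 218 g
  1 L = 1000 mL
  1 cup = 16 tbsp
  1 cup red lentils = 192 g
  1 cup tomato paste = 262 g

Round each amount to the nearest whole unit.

Scaling factor: 18/2 = 9.
basmati rice: (1 tbsp + 2 tsp = 5/3 tbsp) × 9 ÷ 16 tbsp/cup × 190 g/cup ≈ 178 g
red lentils: (1 cup + 6 tbsp = 1.375 cup) × 9 × 192 g/cup = 2376 g
tomato paste: 1 cup × 9 × 262 g/cup = 2358 g
shredded cheddar: (1 cup + 4 tbsp = 1.25 cup) × 9 × 113 g/cup ≈ 1271 g
vegetable oil: 250 mL × 9 ÷ 240 mL/cup × 218 g/cup ≈ 2044 g
plain yogurt: 2 L × 9 × 1000 mL/L = 18000 mL

basmati rice: 178 g; red lentils: 2376 g; tomato paste: 2358 g; shredded cheddar: 1271 g; vegetable oil: 2044 g; plain yogurt: 18000 mL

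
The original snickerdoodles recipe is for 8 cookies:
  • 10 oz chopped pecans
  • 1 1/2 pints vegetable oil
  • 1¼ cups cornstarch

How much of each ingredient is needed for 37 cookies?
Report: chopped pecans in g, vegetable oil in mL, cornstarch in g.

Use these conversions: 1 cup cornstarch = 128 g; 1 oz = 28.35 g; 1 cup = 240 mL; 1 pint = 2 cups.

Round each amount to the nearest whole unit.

Scaling factor: 37/8 = 4.625.
chopped pecans: 10 oz × 37/8 × 28.35 g/oz ≈ 1311 g
vegetable oil: 1.5 pint × 37/8 × 2 cup/pint × 240 mL/cup = 3330 mL
cornstarch: 1.25 cup × 37/8 × 128 g/cup = 740 g

chopped pecans: 1311 g; vegetable oil: 3330 mL; cornstarch: 740 g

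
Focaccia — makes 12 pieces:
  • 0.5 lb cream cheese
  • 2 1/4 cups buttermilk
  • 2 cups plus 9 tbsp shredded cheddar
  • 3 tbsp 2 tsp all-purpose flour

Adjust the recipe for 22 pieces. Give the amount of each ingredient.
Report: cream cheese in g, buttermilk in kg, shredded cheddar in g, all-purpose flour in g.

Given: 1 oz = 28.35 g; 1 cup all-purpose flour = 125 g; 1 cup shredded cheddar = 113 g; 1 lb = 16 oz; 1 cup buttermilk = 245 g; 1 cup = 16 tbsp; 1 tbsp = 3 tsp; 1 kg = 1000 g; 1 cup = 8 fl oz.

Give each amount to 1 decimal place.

Scaling factor: 22/12 = 11/6.
cream cheese: 0.5 lb × 11/6 × 16 oz/lb × 28.35 g/oz = 415.8 g
buttermilk: 2.25 cup × 11/6 × 245 g/cup ÷ 1000 g/kg ≈ 1.0 kg
shredded cheddar: (2 cup + 9 tbsp = 2.5625 cup) × 11/6 × 113 g/cup ≈ 530.9 g
all-purpose flour: (3 tbsp + 2 tsp = 11/3 tbsp) × 11/6 ÷ 16 tbsp/cup × 125 g/cup ≈ 52.5 g

cream cheese: 415.8 g; buttermilk: 1.0 kg; shredded cheddar: 530.9 g; all-purpose flour: 52.5 g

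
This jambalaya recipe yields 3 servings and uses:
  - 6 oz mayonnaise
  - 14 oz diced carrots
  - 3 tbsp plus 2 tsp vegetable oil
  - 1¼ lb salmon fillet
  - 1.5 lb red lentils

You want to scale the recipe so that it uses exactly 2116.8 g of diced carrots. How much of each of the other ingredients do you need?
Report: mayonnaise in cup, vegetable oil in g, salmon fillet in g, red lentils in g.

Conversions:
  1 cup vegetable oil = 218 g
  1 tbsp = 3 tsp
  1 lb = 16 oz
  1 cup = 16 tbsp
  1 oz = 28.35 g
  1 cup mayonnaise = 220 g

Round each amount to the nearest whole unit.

The original recipe has 396.9 g of diced carrots, so the scaling factor is 2116.8 ÷ 396.9 = 16/3.
mayonnaise: 6 oz × 16/3 × 28.35 g/oz ÷ 220 g/cup ≈ 4 cup
vegetable oil: (3 tbsp + 2 tsp = 11/3 tbsp) × 16/3 ÷ 16 tbsp/cup × 218 g/cup ≈ 266 g
salmon fillet: 1.25 lb × 16/3 × 16 oz/lb × 28.35 g/oz = 3024 g
red lentils: 1.5 lb × 16/3 × 16 oz/lb × 28.35 g/oz ≈ 3629 g

mayonnaise: 4 cup; vegetable oil: 266 g; salmon fillet: 3024 g; red lentils: 3629 g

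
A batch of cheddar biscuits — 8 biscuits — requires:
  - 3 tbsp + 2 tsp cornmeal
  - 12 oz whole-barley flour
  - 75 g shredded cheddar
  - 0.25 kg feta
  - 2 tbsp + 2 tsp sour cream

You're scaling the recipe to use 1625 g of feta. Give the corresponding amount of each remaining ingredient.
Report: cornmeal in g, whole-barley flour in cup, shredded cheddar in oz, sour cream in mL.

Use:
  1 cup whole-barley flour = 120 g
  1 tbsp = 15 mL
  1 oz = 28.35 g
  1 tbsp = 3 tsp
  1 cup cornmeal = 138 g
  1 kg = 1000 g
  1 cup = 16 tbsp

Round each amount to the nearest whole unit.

The original recipe has 250 g of feta, so the scaling factor is 1625 ÷ 250 = 13/2 = 6.5.
cornmeal: (3 tbsp + 2 tsp = 11/3 tbsp) × 13/2 ÷ 16 tbsp/cup × 138 g/cup ≈ 206 g
whole-barley flour: 12 oz × 13/2 × 28.35 g/oz ÷ 120 g/cup ≈ 18 cup
shredded cheddar: 75 g × 13/2 ÷ 28.35 g/oz ≈ 17 oz
sour cream: (2 tbsp + 2 tsp = 8/3 tbsp) × 13/2 × 15 mL/tbsp = 260 mL

cornmeal: 206 g; whole-barley flour: 18 cup; shredded cheddar: 17 oz; sour cream: 260 mL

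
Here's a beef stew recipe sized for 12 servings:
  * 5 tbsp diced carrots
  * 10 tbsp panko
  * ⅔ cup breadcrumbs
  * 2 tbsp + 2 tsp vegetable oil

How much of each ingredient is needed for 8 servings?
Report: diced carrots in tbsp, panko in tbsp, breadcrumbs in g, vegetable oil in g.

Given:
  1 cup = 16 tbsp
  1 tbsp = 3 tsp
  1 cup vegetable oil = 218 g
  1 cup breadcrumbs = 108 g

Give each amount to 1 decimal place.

Scaling factor: 8/12 = 2/3.
diced carrots: 5 tbsp × 2/3 ≈ 3.3 tbsp
panko: 10 tbsp × 2/3 ≈ 6.7 tbsp
breadcrumbs: 2/3 cup × 2/3 × 108 g/cup = 48.0 g
vegetable oil: (2 tbsp + 2 tsp = 8/3 tbsp) × 2/3 ÷ 16 tbsp/cup × 218 g/cup ≈ 24.2 g

diced carrots: 3.3 tbsp; panko: 6.7 tbsp; breadcrumbs: 48.0 g; vegetable oil: 24.2 g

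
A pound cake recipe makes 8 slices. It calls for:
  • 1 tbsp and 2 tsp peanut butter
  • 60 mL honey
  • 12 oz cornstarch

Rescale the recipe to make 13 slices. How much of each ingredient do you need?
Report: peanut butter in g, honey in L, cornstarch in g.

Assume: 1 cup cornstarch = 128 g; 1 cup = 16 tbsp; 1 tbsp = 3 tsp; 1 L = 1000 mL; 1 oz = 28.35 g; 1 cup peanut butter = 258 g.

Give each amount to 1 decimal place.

peanut butter: 43.7 g; honey: 0.1 L; cornstarch: 552.8 g

Scaling factor: 13/8 = 1.625.
peanut butter: (1 tbsp + 2 tsp = 5/3 tbsp) × 13/8 ÷ 16 tbsp/cup × 258 g/cup ≈ 43.7 g
honey: 60 mL × 13/8 ÷ 1000 mL/L ≈ 0.1 L
cornstarch: 12 oz × 13/8 × 28.35 g/oz ≈ 552.8 g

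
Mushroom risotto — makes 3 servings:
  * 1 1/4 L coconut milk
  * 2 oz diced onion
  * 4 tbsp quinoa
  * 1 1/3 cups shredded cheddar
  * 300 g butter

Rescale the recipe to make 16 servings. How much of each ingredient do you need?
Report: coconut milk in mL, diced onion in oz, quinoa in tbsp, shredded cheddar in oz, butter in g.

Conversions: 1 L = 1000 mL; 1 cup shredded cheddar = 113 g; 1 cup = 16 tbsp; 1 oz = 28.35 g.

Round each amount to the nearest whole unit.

coconut milk: 6667 mL; diced onion: 11 oz; quinoa: 21 tbsp; shredded cheddar: 28 oz; butter: 1600 g

Scaling factor: 16/3.
coconut milk: 1.25 L × 16/3 × 1000 mL/L ≈ 6667 mL
diced onion: 2 oz × 16/3 ≈ 11 oz
quinoa: 4 tbsp × 16/3 ≈ 21 tbsp
shredded cheddar: 4/3 cup × 16/3 × 113 g/cup ÷ 28.35 g/oz ≈ 28 oz
butter: 300 g × 16/3 = 1600 g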